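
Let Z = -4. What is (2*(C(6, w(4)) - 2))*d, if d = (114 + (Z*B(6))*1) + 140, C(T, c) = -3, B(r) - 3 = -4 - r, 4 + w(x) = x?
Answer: -2820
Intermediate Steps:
w(x) = -4 + x
B(r) = -1 - r (B(r) = 3 + (-4 - r) = -1 - r)
d = 282 (d = (114 - 4*(-1 - 1*6)*1) + 140 = (114 - 4*(-1 - 6)*1) + 140 = (114 - 4*(-7)*1) + 140 = (114 + 28*1) + 140 = (114 + 28) + 140 = 142 + 140 = 282)
(2*(C(6, w(4)) - 2))*d = (2*(-3 - 2))*282 = (2*(-5))*282 = -10*282 = -2820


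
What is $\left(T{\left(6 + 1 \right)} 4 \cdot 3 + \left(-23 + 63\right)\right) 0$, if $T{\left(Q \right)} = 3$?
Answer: $0$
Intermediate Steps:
$\left(T{\left(6 + 1 \right)} 4 \cdot 3 + \left(-23 + 63\right)\right) 0 = \left(3 \cdot 4 \cdot 3 + \left(-23 + 63\right)\right) 0 = \left(12 \cdot 3 + 40\right) 0 = \left(36 + 40\right) 0 = 76 \cdot 0 = 0$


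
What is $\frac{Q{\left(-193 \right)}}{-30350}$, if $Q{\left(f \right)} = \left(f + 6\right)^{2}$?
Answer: $- \frac{34969}{30350} \approx -1.1522$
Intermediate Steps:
$Q{\left(f \right)} = \left(6 + f\right)^{2}$
$\frac{Q{\left(-193 \right)}}{-30350} = \frac{\left(6 - 193\right)^{2}}{-30350} = \left(-187\right)^{2} \left(- \frac{1}{30350}\right) = 34969 \left(- \frac{1}{30350}\right) = - \frac{34969}{30350}$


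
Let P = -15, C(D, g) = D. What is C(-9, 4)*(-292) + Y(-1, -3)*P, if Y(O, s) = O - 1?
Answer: 2658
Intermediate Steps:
Y(O, s) = -1 + O
C(-9, 4)*(-292) + Y(-1, -3)*P = -9*(-292) + (-1 - 1)*(-15) = 2628 - 2*(-15) = 2628 + 30 = 2658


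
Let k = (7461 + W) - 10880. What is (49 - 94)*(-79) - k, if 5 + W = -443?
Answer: 7422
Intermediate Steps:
W = -448 (W = -5 - 443 = -448)
k = -3867 (k = (7461 - 448) - 10880 = 7013 - 10880 = -3867)
(49 - 94)*(-79) - k = (49 - 94)*(-79) - 1*(-3867) = -45*(-79) + 3867 = 3555 + 3867 = 7422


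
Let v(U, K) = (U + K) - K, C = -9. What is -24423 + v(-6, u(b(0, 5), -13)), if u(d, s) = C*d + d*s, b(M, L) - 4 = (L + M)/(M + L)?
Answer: -24429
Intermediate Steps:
b(M, L) = 5 (b(M, L) = 4 + (L + M)/(M + L) = 4 + (L + M)/(L + M) = 4 + 1 = 5)
u(d, s) = -9*d + d*s
v(U, K) = U (v(U, K) = (K + U) - K = U)
-24423 + v(-6, u(b(0, 5), -13)) = -24423 - 6 = -24429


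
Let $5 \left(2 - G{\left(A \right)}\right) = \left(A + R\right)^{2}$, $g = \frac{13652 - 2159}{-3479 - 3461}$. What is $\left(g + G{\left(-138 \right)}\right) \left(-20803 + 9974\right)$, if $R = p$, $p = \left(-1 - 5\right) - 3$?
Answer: $\frac{64954302049}{1388} \approx 4.6797 \cdot 10^{7}$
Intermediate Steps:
$g = - \frac{11493}{6940}$ ($g = \frac{11493}{-6940} = 11493 \left(- \frac{1}{6940}\right) = - \frac{11493}{6940} \approx -1.6561$)
$p = -9$ ($p = -6 - 3 = -9$)
$R = -9$
$G{\left(A \right)} = 2 - \frac{\left(-9 + A\right)^{2}}{5}$ ($G{\left(A \right)} = 2 - \frac{\left(A - 9\right)^{2}}{5} = 2 - \frac{\left(-9 + A\right)^{2}}{5}$)
$\left(g + G{\left(-138 \right)}\right) \left(-20803 + 9974\right) = \left(- \frac{11493}{6940} + \left(2 - \frac{\left(-9 - 138\right)^{2}}{5}\right)\right) \left(-20803 + 9974\right) = \left(- \frac{11493}{6940} + \left(2 - \frac{\left(-147\right)^{2}}{5}\right)\right) \left(-10829\right) = \left(- \frac{11493}{6940} + \left(2 - \frac{21609}{5}\right)\right) \left(-10829\right) = \left(- \frac{11493}{6940} - \frac{21599}{5}\right) \left(-10829\right) = \left(- \frac{5998181}{1388}\right) \left(-10829\right) = \frac{64954302049}{1388}$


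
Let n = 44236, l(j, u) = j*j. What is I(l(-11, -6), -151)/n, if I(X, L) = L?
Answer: -151/44236 ≈ -0.0034135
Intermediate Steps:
l(j, u) = j²
I(l(-11, -6), -151)/n = -151/44236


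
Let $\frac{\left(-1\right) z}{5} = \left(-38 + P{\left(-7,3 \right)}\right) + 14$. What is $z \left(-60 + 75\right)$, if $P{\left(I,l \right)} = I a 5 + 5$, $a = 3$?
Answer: $9300$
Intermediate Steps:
$P{\left(I,l \right)} = 5 + 15 I$ ($P{\left(I,l \right)} = I 3 \cdot 5 + 5 = 3 I 5 + 5 = 15 I + 5 = 5 + 15 I$)
$z = 620$ ($z = - 5 \left(\left(-38 + \left(5 + 15 \left(-7\right)\right)\right) + 14\right) = - 5 \left(\left(-38 + \left(5 - 105\right)\right) + 14\right) = - 5 \left(\left(-38 - 100\right) + 14\right) = - 5 \left(-138 + 14\right) = \left(-5\right) \left(-124\right) = 620$)
$z \left(-60 + 75\right) = 620 \left(-60 + 75\right) = 620 \cdot 15 = 9300$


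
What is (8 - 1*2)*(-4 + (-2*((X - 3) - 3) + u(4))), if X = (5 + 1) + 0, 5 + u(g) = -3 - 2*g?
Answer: -120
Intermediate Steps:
u(g) = -8 - 2*g (u(g) = -5 + (-3 - 2*g) = -8 - 2*g)
X = 6 (X = 6 + 0 = 6)
(8 - 1*2)*(-4 + (-2*((X - 3) - 3) + u(4))) = (8 - 1*2)*(-4 + (-2*((6 - 3) - 3) + (-8 - 2*4))) = (8 - 2)*(-4 + (-2*(3 - 3) + (-8 - 8))) = 6*(-4 + (-2*0 - 16)) = 6*(-4 + (0 - 16)) = 6*(-4 - 16) = 6*(-20) = -120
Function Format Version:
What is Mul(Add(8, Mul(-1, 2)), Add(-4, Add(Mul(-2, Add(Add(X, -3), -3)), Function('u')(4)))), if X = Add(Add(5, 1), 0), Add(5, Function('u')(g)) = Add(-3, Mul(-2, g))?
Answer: -120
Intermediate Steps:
Function('u')(g) = Add(-8, Mul(-2, g)) (Function('u')(g) = Add(-5, Add(-3, Mul(-2, g))) = Add(-8, Mul(-2, g)))
X = 6 (X = Add(6, 0) = 6)
Mul(Add(8, Mul(-1, 2)), Add(-4, Add(Mul(-2, Add(Add(X, -3), -3)), Function('u')(4)))) = Mul(Add(8, Mul(-1, 2)), Add(-4, Add(Mul(-2, Add(Add(6, -3), -3)), Add(-8, Mul(-2, 4))))) = Mul(Add(8, -2), Add(-4, Add(Mul(-2, Add(3, -3)), Add(-8, -8)))) = Mul(6, Add(-4, Add(Mul(-2, 0), -16))) = Mul(6, Add(-4, Add(0, -16))) = Mul(6, Add(-4, -16)) = Mul(6, -20) = -120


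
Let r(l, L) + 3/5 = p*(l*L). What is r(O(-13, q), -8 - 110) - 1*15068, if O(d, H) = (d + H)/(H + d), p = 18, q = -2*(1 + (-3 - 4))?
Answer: -85963/5 ≈ -17193.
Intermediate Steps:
q = 12 (q = -2*(1 - 7) = -2*(-6) = 12)
O(d, H) = 1 (O(d, H) = (H + d)/(H + d) = 1)
r(l, L) = -⅗ + 18*L*l (r(l, L) = -⅗ + 18*(l*L) = -⅗ + 18*(L*l) = -⅗ + 18*L*l)
r(O(-13, q), -8 - 110) - 1*15068 = (-⅗ + 18*(-8 - 110)*1) - 1*15068 = (-⅗ + 18*(-118)*1) - 15068 = (-⅗ - 2124) - 15068 = -10623/5 - 15068 = -85963/5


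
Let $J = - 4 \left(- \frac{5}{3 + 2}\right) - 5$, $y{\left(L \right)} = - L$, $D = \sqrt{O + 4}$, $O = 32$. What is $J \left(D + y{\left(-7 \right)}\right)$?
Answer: $-13$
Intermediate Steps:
$D = 6$ ($D = \sqrt{32 + 4} = \sqrt{36} = 6$)
$J = -1$ ($J = - 4 \left(- \frac{5}{5}\right) - 5 = - 4 \left(\left(-5\right) \frac{1}{5}\right) - 5 = \left(-4\right) \left(-1\right) - 5 = 4 - 5 = -1$)
$J \left(D + y{\left(-7 \right)}\right) = - (6 - -7) = - (6 + 7) = \left(-1\right) 13 = -13$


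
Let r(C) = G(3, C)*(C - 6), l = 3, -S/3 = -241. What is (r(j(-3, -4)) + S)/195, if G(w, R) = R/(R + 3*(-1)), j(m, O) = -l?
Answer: 479/130 ≈ 3.6846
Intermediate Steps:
S = 723 (S = -3*(-241) = 723)
j(m, O) = -3 (j(m, O) = -1*3 = -3)
G(w, R) = R/(-3 + R) (G(w, R) = R/(R - 3) = R/(-3 + R))
r(C) = C*(-6 + C)/(-3 + C) (r(C) = (C/(-3 + C))*(C - 6) = (C/(-3 + C))*(-6 + C) = C*(-6 + C)/(-3 + C))
(r(j(-3, -4)) + S)/195 = (-3*(-6 - 3)/(-3 - 3) + 723)/195 = (-3*(-9)/(-6) + 723)*(1/195) = (-3*(-⅙)*(-9) + 723)*(1/195) = (-9/2 + 723)*(1/195) = (1437/2)*(1/195) = 479/130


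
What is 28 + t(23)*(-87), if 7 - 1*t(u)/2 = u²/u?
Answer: 2812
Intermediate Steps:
t(u) = 14 - 2*u (t(u) = 14 - 2*u²/u = 14 - 2*u)
28 + t(23)*(-87) = 28 + (14 - 2*23)*(-87) = 28 + (14 - 46)*(-87) = 28 - 32*(-87) = 28 + 2784 = 2812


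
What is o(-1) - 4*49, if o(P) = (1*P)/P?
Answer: -195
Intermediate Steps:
o(P) = 1 (o(P) = P/P = 1)
o(-1) - 4*49 = 1 - 4*49 = 1 - 196 = -195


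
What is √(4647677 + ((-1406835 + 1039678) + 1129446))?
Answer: √5409966 ≈ 2325.9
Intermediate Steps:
√(4647677 + ((-1406835 + 1039678) + 1129446)) = √(4647677 + (-367157 + 1129446)) = √(4647677 + 762289) = √5409966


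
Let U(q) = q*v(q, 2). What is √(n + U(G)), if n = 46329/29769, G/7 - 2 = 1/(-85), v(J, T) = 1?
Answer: 2*√2752101728405/843455 ≈ 3.9337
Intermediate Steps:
G = 1183/85 (G = 14 + 7/(-85) = 14 + 7*(-1/85) = 14 - 7/85 = 1183/85 ≈ 13.918)
n = 15443/9923 (n = 46329*(1/29769) = 15443/9923 ≈ 1.5563)
U(q) = q (U(q) = q*1 = q)
√(n + U(G)) = √(15443/9923 + 1183/85) = √(13051564/843455) = 2*√2752101728405/843455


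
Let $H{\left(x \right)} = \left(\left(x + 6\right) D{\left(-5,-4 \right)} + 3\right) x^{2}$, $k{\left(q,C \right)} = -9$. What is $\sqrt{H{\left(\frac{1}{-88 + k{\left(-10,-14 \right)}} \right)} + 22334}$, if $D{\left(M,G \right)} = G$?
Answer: $\frac{\sqrt{1977212764653}}{9409} \approx 149.45$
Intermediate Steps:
$H{\left(x \right)} = x^{2} \left(-21 - 4 x\right)$ ($H{\left(x \right)} = \left(\left(x + 6\right) \left(-4\right) + 3\right) x^{2} = \left(\left(6 + x\right) \left(-4\right) + 3\right) x^{2} = \left(\left(-24 - 4 x\right) + 3\right) x^{2} = \left(-21 - 4 x\right) x^{2} = x^{2} \left(-21 - 4 x\right)$)
$\sqrt{H{\left(\frac{1}{-88 + k{\left(-10,-14 \right)}} \right)} + 22334} = \sqrt{\left(\frac{1}{-88 - 9}\right)^{2} \left(-21 - \frac{4}{-88 - 9}\right) + 22334} = \sqrt{\left(\frac{1}{-97}\right)^{2} \left(-21 - \frac{4}{-97}\right) + 22334} = \sqrt{\left(- \frac{1}{97}\right)^{2} \left(-21 - - \frac{4}{97}\right) + 22334} = \sqrt{\frac{-21 + \frac{4}{97}}{9409} + 22334} = \sqrt{\frac{1}{9409} \left(- \frac{2033}{97}\right) + 22334} = \sqrt{- \frac{2033}{912673} + 22334} = \sqrt{\frac{20383636749}{912673}} = \frac{\sqrt{1977212764653}}{9409}$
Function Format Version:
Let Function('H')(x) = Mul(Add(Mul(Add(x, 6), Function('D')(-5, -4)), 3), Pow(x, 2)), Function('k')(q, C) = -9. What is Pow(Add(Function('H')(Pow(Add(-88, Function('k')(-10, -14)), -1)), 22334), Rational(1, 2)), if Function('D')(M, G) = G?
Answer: Mul(Rational(1, 9409), Pow(1977212764653, Rational(1, 2))) ≈ 149.45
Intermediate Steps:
Function('H')(x) = Mul(Pow(x, 2), Add(-21, Mul(-4, x))) (Function('H')(x) = Mul(Add(Mul(Add(x, 6), -4), 3), Pow(x, 2)) = Mul(Add(Mul(Add(6, x), -4), 3), Pow(x, 2)) = Mul(Add(Add(-24, Mul(-4, x)), 3), Pow(x, 2)) = Mul(Add(-21, Mul(-4, x)), Pow(x, 2)) = Mul(Pow(x, 2), Add(-21, Mul(-4, x))))
Pow(Add(Function('H')(Pow(Add(-88, Function('k')(-10, -14)), -1)), 22334), Rational(1, 2)) = Pow(Add(Mul(Pow(Pow(Add(-88, -9), -1), 2), Add(-21, Mul(-4, Pow(Add(-88, -9), -1)))), 22334), Rational(1, 2)) = Pow(Add(Mul(Pow(Pow(-97, -1), 2), Add(-21, Mul(-4, Pow(-97, -1)))), 22334), Rational(1, 2)) = Pow(Add(Mul(Pow(Rational(-1, 97), 2), Add(-21, Mul(-4, Rational(-1, 97)))), 22334), Rational(1, 2)) = Pow(Add(Mul(Rational(1, 9409), Add(-21, Rational(4, 97))), 22334), Rational(1, 2)) = Pow(Add(Mul(Rational(1, 9409), Rational(-2033, 97)), 22334), Rational(1, 2)) = Pow(Add(Rational(-2033, 912673), 22334), Rational(1, 2)) = Pow(Rational(20383636749, 912673), Rational(1, 2)) = Mul(Rational(1, 9409), Pow(1977212764653, Rational(1, 2)))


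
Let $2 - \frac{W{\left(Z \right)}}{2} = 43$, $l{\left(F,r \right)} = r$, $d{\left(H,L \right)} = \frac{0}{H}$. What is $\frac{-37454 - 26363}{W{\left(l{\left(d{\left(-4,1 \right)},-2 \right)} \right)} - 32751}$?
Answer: $\frac{63817}{32833} \approx 1.9437$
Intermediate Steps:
$d{\left(H,L \right)} = 0$
$W{\left(Z \right)} = -82$ ($W{\left(Z \right)} = 4 - 86 = -82$)
$\frac{-37454 - 26363}{W{\left(l{\left(d{\left(-4,1 \right)},-2 \right)} \right)} - 32751} = \frac{-37454 - 26363}{-82 - 32751} = - \frac{63817}{-32833} = \left(-63817\right) \left(- \frac{1}{32833}\right) = \frac{63817}{32833}$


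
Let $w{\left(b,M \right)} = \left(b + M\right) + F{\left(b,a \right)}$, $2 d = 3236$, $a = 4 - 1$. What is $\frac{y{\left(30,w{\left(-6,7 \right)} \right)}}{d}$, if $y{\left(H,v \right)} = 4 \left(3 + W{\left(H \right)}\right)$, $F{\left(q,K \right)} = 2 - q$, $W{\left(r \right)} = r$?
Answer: $\frac{66}{809} \approx 0.081582$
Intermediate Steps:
$a = 3$
$d = 1618$ ($d = \frac{1}{2} \cdot 3236 = 1618$)
$w{\left(b,M \right)} = 2 + M$ ($w{\left(b,M \right)} = \left(b + M\right) - \left(-2 + b\right) = \left(M + b\right) - \left(-2 + b\right) = 2 + M$)
$y{\left(H,v \right)} = 12 + 4 H$ ($y{\left(H,v \right)} = 4 \left(3 + H\right) = 12 + 4 H$)
$\frac{y{\left(30,w{\left(-6,7 \right)} \right)}}{d} = \frac{12 + 4 \cdot 30}{1618} = \frac{12 + 120}{1618} = \frac{1}{1618} \cdot 132 = \frac{66}{809}$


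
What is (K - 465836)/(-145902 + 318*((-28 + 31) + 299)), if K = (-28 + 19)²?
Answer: 465755/49866 ≈ 9.3401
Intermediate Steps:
K = 81 (K = (-9)² = 81)
(K - 465836)/(-145902 + 318*((-28 + 31) + 299)) = (81 - 465836)/(-145902 + 318*((-28 + 31) + 299)) = -465755/(-145902 + 318*(3 + 299)) = -465755/(-145902 + 318*302) = -465755/(-145902 + 96036) = -465755/(-49866) = -465755*(-1/49866) = 465755/49866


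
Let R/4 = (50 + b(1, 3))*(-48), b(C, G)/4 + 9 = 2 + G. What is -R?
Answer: 6528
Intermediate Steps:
b(C, G) = -28 + 4*G (b(C, G) = -36 + 4*(2 + G) = -36 + (8 + 4*G) = -28 + 4*G)
R = -6528 (R = 4*((50 + (-28 + 4*3))*(-48)) = 4*((50 + (-28 + 12))*(-48)) = 4*((50 - 16)*(-48)) = 4*(34*(-48)) = 4*(-1632) = -6528)
-R = -1*(-6528) = 6528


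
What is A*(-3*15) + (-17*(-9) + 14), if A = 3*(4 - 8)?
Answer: 707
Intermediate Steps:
A = -12 (A = 3*(-4) = -12)
A*(-3*15) + (-17*(-9) + 14) = -(-36)*15 + (-17*(-9) + 14) = -12*(-45) + (153 + 14) = 540 + 167 = 707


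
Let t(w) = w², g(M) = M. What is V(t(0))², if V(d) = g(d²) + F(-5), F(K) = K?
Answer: 25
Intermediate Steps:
V(d) = -5 + d² (V(d) = d² - 5 = -5 + d²)
V(t(0))² = (-5 + (0²)²)² = (-5 + 0²)² = (-5 + 0)² = (-5)² = 25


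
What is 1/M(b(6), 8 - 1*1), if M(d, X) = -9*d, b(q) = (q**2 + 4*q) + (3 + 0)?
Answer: -1/567 ≈ -0.0017637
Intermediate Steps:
b(q) = 3 + q**2 + 4*q (b(q) = (q**2 + 4*q) + 3 = 3 + q**2 + 4*q)
1/M(b(6), 8 - 1*1) = 1/(-9*(3 + 6**2 + 4*6)) = 1/(-9*(3 + 36 + 24)) = 1/(-9*63) = 1/(-567) = -1/567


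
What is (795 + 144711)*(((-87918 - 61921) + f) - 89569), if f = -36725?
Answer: -40179008298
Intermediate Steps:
(795 + 144711)*(((-87918 - 61921) + f) - 89569) = (795 + 144711)*(((-87918 - 61921) - 36725) - 89569) = 145506*((-149839 - 36725) - 89569) = 145506*(-186564 - 89569) = 145506*(-276133) = -40179008298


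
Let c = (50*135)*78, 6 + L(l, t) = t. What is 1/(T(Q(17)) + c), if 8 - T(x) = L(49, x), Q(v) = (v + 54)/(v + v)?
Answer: 34/17901405 ≈ 1.8993e-6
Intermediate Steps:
Q(v) = (54 + v)/(2*v) (Q(v) = (54 + v)/((2*v)) = (54 + v)*(1/(2*v)) = (54 + v)/(2*v))
L(l, t) = -6 + t
c = 526500 (c = 6750*78 = 526500)
T(x) = 14 - x (T(x) = 8 - (-6 + x) = 8 + (6 - x) = 14 - x)
1/(T(Q(17)) + c) = 1/((14 - (54 + 17)/(2*17)) + 526500) = 1/((14 - 71/(2*17)) + 526500) = 1/((14 - 1*71/34) + 526500) = 1/((14 - 71/34) + 526500) = 1/(405/34 + 526500) = 1/(17901405/34) = 34/17901405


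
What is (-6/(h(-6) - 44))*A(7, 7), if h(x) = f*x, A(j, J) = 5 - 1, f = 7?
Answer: 12/43 ≈ 0.27907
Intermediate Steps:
A(j, J) = 4
h(x) = 7*x
(-6/(h(-6) - 44))*A(7, 7) = -6/(7*(-6) - 44)*4 = -6/(-42 - 44)*4 = -6/(-86)*4 = -6*(-1/86)*4 = (3/43)*4 = 12/43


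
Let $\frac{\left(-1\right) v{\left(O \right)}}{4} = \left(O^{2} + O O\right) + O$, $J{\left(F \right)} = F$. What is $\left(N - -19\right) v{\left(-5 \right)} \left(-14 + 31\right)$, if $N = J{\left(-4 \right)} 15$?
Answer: $125460$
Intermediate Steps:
$N = -60$ ($N = \left(-4\right) 15 = -60$)
$v{\left(O \right)} = - 8 O^{2} - 4 O$ ($v{\left(O \right)} = - 4 \left(\left(O^{2} + O O\right) + O\right) = - 4 \left(\left(O^{2} + O^{2}\right) + O\right) = - 4 \left(2 O^{2} + O\right) = - 4 \left(O + 2 O^{2}\right) = - 8 O^{2} - 4 O$)
$\left(N - -19\right) v{\left(-5 \right)} \left(-14 + 31\right) = \left(-60 - -19\right) \left(\left(-4\right) \left(-5\right) \left(1 + 2 \left(-5\right)\right)\right) \left(-14 + 31\right) = \left(-60 + 19\right) \left(\left(-4\right) \left(-5\right) \left(1 - 10\right)\right) 17 = - 41 \left(\left(-4\right) \left(-5\right) \left(-9\right)\right) 17 = \left(-41\right) \left(-180\right) 17 = 7380 \cdot 17 = 125460$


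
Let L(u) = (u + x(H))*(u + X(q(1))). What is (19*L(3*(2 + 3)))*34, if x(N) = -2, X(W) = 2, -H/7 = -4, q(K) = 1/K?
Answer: 142766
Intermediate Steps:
H = 28 (H = -7*(-4) = 28)
L(u) = (-2 + u)*(2 + u) (L(u) = (u - 2)*(u + 2) = (-2 + u)*(2 + u))
(19*L(3*(2 + 3)))*34 = (19*(-4 + (3*(2 + 3))**2))*34 = (19*(-4 + (3*5)**2))*34 = (19*(-4 + 15**2))*34 = (19*(-4 + 225))*34 = (19*221)*34 = 4199*34 = 142766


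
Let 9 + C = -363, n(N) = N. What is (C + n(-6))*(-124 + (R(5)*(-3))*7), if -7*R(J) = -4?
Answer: 51408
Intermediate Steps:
R(J) = 4/7 (R(J) = -1/7*(-4) = 4/7)
C = -372 (C = -9 - 363 = -372)
(C + n(-6))*(-124 + (R(5)*(-3))*7) = (-372 - 6)*(-124 + ((4/7)*(-3))*7) = -378*(-124 - 12/7*7) = -378*(-124 - 12) = -378*(-136) = 51408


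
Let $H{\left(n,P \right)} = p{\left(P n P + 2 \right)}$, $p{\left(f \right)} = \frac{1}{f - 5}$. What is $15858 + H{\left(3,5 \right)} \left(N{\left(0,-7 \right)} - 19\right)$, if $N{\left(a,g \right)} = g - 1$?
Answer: $\frac{126861}{8} \approx 15858.0$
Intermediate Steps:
$N{\left(a,g \right)} = -1 + g$
$p{\left(f \right)} = \frac{1}{-5 + f}$
$H{\left(n,P \right)} = \frac{1}{-3 + n P^{2}}$ ($H{\left(n,P \right)} = \frac{1}{-5 + \left(P n P + 2\right)} = \frac{1}{-5 + \left(n P^{2} + 2\right)} = \frac{1}{-5 + \left(2 + n P^{2}\right)} = \frac{1}{-3 + n P^{2}}$)
$15858 + H{\left(3,5 \right)} \left(N{\left(0,-7 \right)} - 19\right) = 15858 + \frac{\left(-1 - 7\right) - 19}{-3 + 3 \cdot 5^{2}} = 15858 + \frac{-8 - 19}{-3 + 3 \cdot 25} = 15858 + \frac{1}{-3 + 75} \left(-27\right) = 15858 + \frac{1}{72} \left(-27\right) = 15858 - \frac{3}{8} = \frac{126861}{8}$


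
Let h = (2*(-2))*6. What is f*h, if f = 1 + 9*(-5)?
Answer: 1056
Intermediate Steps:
f = -44 (f = 1 - 45 = -44)
h = -24 (h = -4*6 = -24)
f*h = -44*(-24) = 1056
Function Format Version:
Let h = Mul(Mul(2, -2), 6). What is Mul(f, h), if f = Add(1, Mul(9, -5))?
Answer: 1056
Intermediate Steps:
f = -44 (f = Add(1, -45) = -44)
h = -24 (h = Mul(-4, 6) = -24)
Mul(f, h) = Mul(-44, -24) = 1056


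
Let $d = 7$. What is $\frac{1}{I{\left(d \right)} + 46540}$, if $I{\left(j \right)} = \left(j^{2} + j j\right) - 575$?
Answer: $\frac{1}{46063} \approx 2.1709 \cdot 10^{-5}$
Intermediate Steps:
$I{\left(j \right)} = -575 + 2 j^{2}$ ($I{\left(j \right)} = \left(j^{2} + j^{2}\right) - 575 = 2 j^{2} - 575 = -575 + 2 j^{2}$)
$\frac{1}{I{\left(d \right)} + 46540} = \frac{1}{\left(-575 + 2 \cdot 7^{2}\right) + 46540} = \frac{1}{\left(-575 + 2 \cdot 49\right) + 46540} = \frac{1}{\left(-575 + 98\right) + 46540} = \frac{1}{-477 + 46540} = \frac{1}{46063}$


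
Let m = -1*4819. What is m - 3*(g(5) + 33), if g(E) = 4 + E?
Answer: -4945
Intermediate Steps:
m = -4819
m - 3*(g(5) + 33) = -4819 - 3*((4 + 5) + 33) = -4819 - 3*(9 + 33) = -4819 - 3*42 = -4819 - 1*126 = -4819 - 126 = -4945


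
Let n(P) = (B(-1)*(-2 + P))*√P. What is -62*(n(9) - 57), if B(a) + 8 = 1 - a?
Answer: 11346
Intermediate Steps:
B(a) = -7 - a (B(a) = -8 + (1 - a) = -7 - a)
n(P) = √P*(12 - 6*P) (n(P) = ((-7 - 1*(-1))*(-2 + P))*√P = ((-7 + 1)*(-2 + P))*√P = (-6*(-2 + P))*√P = (12 - 6*P)*√P = √P*(12 - 6*P))
-62*(n(9) - 57) = -62*(6*√9*(2 - 1*9) - 57) = -62*(6*3*(2 - 9) - 57) = -62*(6*3*(-7) - 57) = -62*(-126 - 57) = -62*(-183) = 11346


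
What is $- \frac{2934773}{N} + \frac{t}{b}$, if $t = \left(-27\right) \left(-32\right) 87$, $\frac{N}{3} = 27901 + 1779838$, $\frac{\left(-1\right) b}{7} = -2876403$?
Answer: $- \frac{19561158885059}{36398501179719} \approx -0.53742$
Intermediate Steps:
$b = 20134821$ ($b = \left(-7\right) \left(-2876403\right) = 20134821$)
$N = 5423217$ ($N = 3 \left(27901 + 1779838\right) = 3 \cdot 1807739 = 5423217$)
$t = 75168$ ($t = 864 \cdot 87 = 75168$)
$- \frac{2934773}{N} + \frac{t}{b} = - \frac{2934773}{5423217} + \frac{75168}{20134821} = \left(-2934773\right) \frac{1}{5423217} + 75168 \cdot \frac{1}{20134821} = - \frac{2934773}{5423217} + \frac{25056}{6711607} = - \frac{19561158885059}{36398501179719}$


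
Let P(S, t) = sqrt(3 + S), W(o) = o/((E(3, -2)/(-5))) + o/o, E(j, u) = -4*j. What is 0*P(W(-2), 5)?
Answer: 0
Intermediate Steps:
W(o) = 1 + 5*o/12 (W(o) = o/((-4*3/(-5))) + o/o = o/((-12*(-1/5))) + 1 = o/(12/5) + 1 = o*(5/12) + 1 = 5*o/12 + 1 = 1 + 5*o/12)
0*P(W(-2), 5) = 0*sqrt(3 + (1 + (5/12)*(-2))) = 0*sqrt(3 + (1 - 5/6)) = 0*sqrt(3 + 1/6) = 0*sqrt(19/6) = 0*(sqrt(114)/6) = 0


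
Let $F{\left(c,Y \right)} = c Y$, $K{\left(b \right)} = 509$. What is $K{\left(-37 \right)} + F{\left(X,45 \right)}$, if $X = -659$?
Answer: $-29146$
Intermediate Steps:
$F{\left(c,Y \right)} = Y c$
$K{\left(-37 \right)} + F{\left(X,45 \right)} = 509 + 45 \left(-659\right) = 509 - 29655 = -29146$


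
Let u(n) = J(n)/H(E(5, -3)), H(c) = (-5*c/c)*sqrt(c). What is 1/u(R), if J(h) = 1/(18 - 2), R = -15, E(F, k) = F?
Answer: -80*sqrt(5) ≈ -178.89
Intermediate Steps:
J(h) = 1/16
H(c) = -5*sqrt(c) (H(c) = (-5*1)*sqrt(c) = -5*sqrt(c))
u(n) = -sqrt(5)/400 (u(n) = 1/(16*((-5*sqrt(5)))) = (-sqrt(5)/25)/16 = -sqrt(5)/400)
1/u(R) = 1/(-sqrt(5)/400) = -80*sqrt(5)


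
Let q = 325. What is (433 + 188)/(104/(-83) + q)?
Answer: 17181/8957 ≈ 1.9182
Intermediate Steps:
(433 + 188)/(104/(-83) + q) = (433 + 188)/(104/(-83) + 325) = 621/(104*(-1/83) + 325) = 621/(-104/83 + 325) = 621/(26871/83) = 621*(83/26871) = 17181/8957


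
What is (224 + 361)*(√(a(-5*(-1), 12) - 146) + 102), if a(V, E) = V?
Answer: 59670 + 585*I*√141 ≈ 59670.0 + 6946.5*I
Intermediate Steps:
(224 + 361)*(√(a(-5*(-1), 12) - 146) + 102) = (224 + 361)*(√(-5*(-1) - 146) + 102) = 585*(√(5 - 146) + 102) = 585*(√(-141) + 102) = 585*(I*√141 + 102) = 585*(102 + I*√141) = 59670 + 585*I*√141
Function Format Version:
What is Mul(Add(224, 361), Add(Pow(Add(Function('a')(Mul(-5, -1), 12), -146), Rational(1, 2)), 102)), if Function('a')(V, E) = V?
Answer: Add(59670, Mul(585, I, Pow(141, Rational(1, 2)))) ≈ Add(59670., Mul(6946.5, I))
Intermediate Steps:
Mul(Add(224, 361), Add(Pow(Add(Function('a')(Mul(-5, -1), 12), -146), Rational(1, 2)), 102)) = Mul(Add(224, 361), Add(Pow(Add(Mul(-5, -1), -146), Rational(1, 2)), 102)) = Mul(585, Add(Pow(Add(5, -146), Rational(1, 2)), 102)) = Mul(585, Add(Pow(-141, Rational(1, 2)), 102)) = Mul(585, Add(Mul(I, Pow(141, Rational(1, 2))), 102)) = Mul(585, Add(102, Mul(I, Pow(141, Rational(1, 2))))) = Add(59670, Mul(585, I, Pow(141, Rational(1, 2))))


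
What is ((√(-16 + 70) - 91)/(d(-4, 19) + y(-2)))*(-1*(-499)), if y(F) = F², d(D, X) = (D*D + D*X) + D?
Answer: 45409/60 - 499*√6/20 ≈ 695.70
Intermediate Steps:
d(D, X) = D + D² + D*X (d(D, X) = (D² + D*X) + D = D + D² + D*X)
((√(-16 + 70) - 91)/(d(-4, 19) + y(-2)))*(-1*(-499)) = ((√(-16 + 70) - 91)/(-4*(1 - 4 + 19) + (-2)²))*(-1*(-499)) = ((√54 - 91)/(-4*16 + 4))*499 = ((3*√6 - 91)/(-64 + 4))*499 = ((-91 + 3*√6)/(-60))*499 = ((-91 + 3*√6)*(-1/60))*499 = (91/60 - √6/20)*499 = 45409/60 - 499*√6/20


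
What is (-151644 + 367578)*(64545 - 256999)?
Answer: -41557362036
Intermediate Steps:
(-151644 + 367578)*(64545 - 256999) = 215934*(-192454) = -41557362036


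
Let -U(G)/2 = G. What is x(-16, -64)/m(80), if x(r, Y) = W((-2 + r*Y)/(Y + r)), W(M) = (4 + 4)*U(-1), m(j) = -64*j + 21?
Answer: -16/5099 ≈ -0.0031379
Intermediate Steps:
U(G) = -2*G
m(j) = 21 - 64*j
W(M) = 16 (W(M) = (4 + 4)*(-2*(-1)) = 8*2 = 16)
x(r, Y) = 16
x(-16, -64)/m(80) = 16/(21 - 64*80) = 16/(21 - 5120) = 16/(-5099) = 16*(-1/5099) = -16/5099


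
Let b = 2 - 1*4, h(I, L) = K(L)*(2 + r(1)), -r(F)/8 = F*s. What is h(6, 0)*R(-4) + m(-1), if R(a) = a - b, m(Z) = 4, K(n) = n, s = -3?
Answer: 4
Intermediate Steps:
r(F) = 24*F (r(F) = -8*F*(-3) = -(-24)*F = 24*F)
h(I, L) = 26*L (h(I, L) = L*(2 + 24*1) = L*(2 + 24) = L*26 = 26*L)
b = -2 (b = 2 - 4 = -2)
R(a) = 2 + a (R(a) = a - 1*(-2) = a + 2 = 2 + a)
h(6, 0)*R(-4) + m(-1) = (26*0)*(2 - 4) + 4 = 0*(-2) + 4 = 0 + 4 = 4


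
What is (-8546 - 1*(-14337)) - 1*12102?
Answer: -6311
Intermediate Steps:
(-8546 - 1*(-14337)) - 1*12102 = (-8546 + 14337) - 12102 = 5791 - 12102 = -6311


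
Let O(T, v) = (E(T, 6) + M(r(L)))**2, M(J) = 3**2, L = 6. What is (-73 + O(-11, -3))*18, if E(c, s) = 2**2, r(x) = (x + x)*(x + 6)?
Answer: 1728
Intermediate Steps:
r(x) = 2*x*(6 + x) (r(x) = (2*x)*(6 + x) = 2*x*(6 + x))
E(c, s) = 4
M(J) = 9
O(T, v) = 169 (O(T, v) = (4 + 9)**2 = 13**2 = 169)
(-73 + O(-11, -3))*18 = (-73 + 169)*18 = 96*18 = 1728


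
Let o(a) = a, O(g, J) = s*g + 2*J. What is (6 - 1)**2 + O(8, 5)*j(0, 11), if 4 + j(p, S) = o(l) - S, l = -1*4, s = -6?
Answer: 747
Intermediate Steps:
l = -4
O(g, J) = -6*g + 2*J
j(p, S) = -8 - S (j(p, S) = -4 + (-4 - S) = -8 - S)
(6 - 1)**2 + O(8, 5)*j(0, 11) = (6 - 1)**2 + (-6*8 + 2*5)*(-8 - 1*11) = 5**2 + (-48 + 10)*(-8 - 11) = 25 - 38*(-19) = 25 + 722 = 747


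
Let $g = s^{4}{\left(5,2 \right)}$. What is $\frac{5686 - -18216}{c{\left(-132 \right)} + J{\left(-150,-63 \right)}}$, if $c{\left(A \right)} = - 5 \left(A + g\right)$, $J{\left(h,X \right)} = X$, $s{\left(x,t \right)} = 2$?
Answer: $\frac{23902}{517} \approx 46.232$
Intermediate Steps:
$g = 16$ ($g = 2^{4} = 16$)
$c{\left(A \right)} = -80 - 5 A$ ($c{\left(A \right)} = - 5 \left(A + 16\right) = - 5 \left(16 + A\right) = -80 - 5 A$)
$\frac{5686 - -18216}{c{\left(-132 \right)} + J{\left(-150,-63 \right)}} = \frac{5686 - -18216}{\left(-80 - -660\right) - 63} = \frac{5686 + 18216}{\left(-80 + 660\right) - 63} = \frac{23902}{580 - 63} = \frac{23902}{517}$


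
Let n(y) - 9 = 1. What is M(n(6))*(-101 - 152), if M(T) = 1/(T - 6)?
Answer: -253/4 ≈ -63.250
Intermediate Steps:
n(y) = 10 (n(y) = 9 + 1 = 10)
M(T) = 1/(-6 + T)
M(n(6))*(-101 - 152) = (-101 - 152)/(-6 + 10) = -253/4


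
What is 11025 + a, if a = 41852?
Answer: 52877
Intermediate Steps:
11025 + a = 11025 + 41852 = 52877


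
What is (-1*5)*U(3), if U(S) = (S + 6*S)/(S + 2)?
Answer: -21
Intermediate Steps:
U(S) = 7*S/(2 + S) (U(S) = (7*S)/(2 + S) = 7*S/(2 + S))
(-1*5)*U(3) = (-1*5)*(7*3/(2 + 3)) = -35*3/5 = -5*21/5 = -21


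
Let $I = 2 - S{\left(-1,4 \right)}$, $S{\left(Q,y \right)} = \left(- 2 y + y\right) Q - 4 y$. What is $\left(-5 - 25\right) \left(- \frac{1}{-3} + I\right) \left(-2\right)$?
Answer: $860$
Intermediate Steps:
$S{\left(Q,y \right)} = - 4 y - Q y$ ($S{\left(Q,y \right)} = - y Q - 4 y = - Q y - 4 y = - 4 y - Q y$)
$I = 14$ ($I = 2 - \left(-1\right) 4 \left(4 - 1\right) = 2 - \left(-1\right) 4 \cdot 3 = 2 - -12 = 2 + 12 = 14$)
$\left(-5 - 25\right) \left(- \frac{1}{-3} + I\right) \left(-2\right) = \left(-5 - 25\right) \left(- \frac{1}{-3} + 14\right) \left(-2\right) = - 30 \left(\left(-1\right) \left(- \frac{1}{3}\right) + 14\right) \left(-2\right) = - 30 \left(\frac{1}{3} + 14\right) \left(-2\right) = - 30 \cdot \frac{43}{3} \left(-2\right) = \left(-30\right) \left(- \frac{86}{3}\right) = 860$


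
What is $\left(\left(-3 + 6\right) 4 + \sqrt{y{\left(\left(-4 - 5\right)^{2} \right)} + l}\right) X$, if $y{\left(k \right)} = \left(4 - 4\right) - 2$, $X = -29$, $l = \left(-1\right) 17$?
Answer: $-348 - 29 i \sqrt{19} \approx -348.0 - 126.41 i$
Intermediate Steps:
$l = -17$
$y{\left(k \right)} = -2$ ($y{\left(k \right)} = 0 - 2 = -2$)
$\left(\left(-3 + 6\right) 4 + \sqrt{y{\left(\left(-4 - 5\right)^{2} \right)} + l}\right) X = \left(\left(-3 + 6\right) 4 + \sqrt{-2 - 17}\right) \left(-29\right) = \left(3 \cdot 4 + \sqrt{-19}\right) \left(-29\right) = \left(12 + i \sqrt{19}\right) \left(-29\right) = -348 - 29 i \sqrt{19}$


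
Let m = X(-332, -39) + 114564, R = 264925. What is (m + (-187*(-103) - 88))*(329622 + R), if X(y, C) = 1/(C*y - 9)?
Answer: 1028817829541068/12939 ≈ 7.9513e+10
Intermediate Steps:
X(y, C) = 1/(-9 + C*y)
m = 1482343597/12939 (m = 1/(-9 - 39*(-332)) + 114564 = 1/(-9 + 12948) + 114564 = 1/12939 + 114564 = 1482343597/12939 ≈ 1.1456e+5)
(m + (-187*(-103) - 88))*(329622 + R) = (1482343597/12939 + (-187*(-103) - 88))*(329622 + 264925) = (1482343597/12939 + (19261 - 88))*594547 = (1482343597/12939 + 19173)*594547 = (1730423044/12939)*594547 = 1028817829541068/12939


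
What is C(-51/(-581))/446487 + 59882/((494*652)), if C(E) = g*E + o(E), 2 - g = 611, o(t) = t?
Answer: 2587323209925/13925418153556 ≈ 0.18580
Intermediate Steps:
g = -609 (g = 2 - 1*611 = 2 - 611 = -609)
C(E) = -608*E (C(E) = -609*E + E = -608*E)
C(-51/(-581))/446487 + 59882/((494*652)) = -(-31008)/(-581)/446487 + 59882/((494*652)) = -(-31008)*(-1)/581*(1/446487) + 59882/322088 = -608*51/581*(1/446487) + 59882*(1/322088) = -31008/581*1/446487 + 29941/161044 = -10336/86469649 + 29941/161044 = 2587323209925/13925418153556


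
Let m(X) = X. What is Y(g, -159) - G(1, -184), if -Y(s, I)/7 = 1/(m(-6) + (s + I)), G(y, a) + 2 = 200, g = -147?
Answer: -61769/312 ≈ -197.98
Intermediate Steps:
G(y, a) = 198 (G(y, a) = -2 + 200 = 198)
Y(s, I) = -7/(-6 + I + s) (Y(s, I) = -7/(-6 + (s + I)) = -7/(-6 + (I + s)) = -7/(-6 + I + s))
Y(g, -159) - G(1, -184) = -7/(-6 - 159 - 147) - 1*198 = -7/(-312) - 198 = -7*(-1/312) - 198 = 7/312 - 198 = -61769/312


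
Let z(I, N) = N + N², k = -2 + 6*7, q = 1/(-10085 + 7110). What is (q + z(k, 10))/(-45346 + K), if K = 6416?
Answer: -327249/115816750 ≈ -0.0028256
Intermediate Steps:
q = -1/2975 (q = 1/(-2975) = -1/2975 ≈ -0.00033613)
k = 40 (k = -2 + 42 = 40)
(q + z(k, 10))/(-45346 + K) = (-1/2975 + 10*(1 + 10))/(-45346 + 6416) = (-1/2975 + 10*11)/(-38930) = (-1/2975 + 110)*(-1/38930) = (327249/2975)*(-1/38930) = -327249/115816750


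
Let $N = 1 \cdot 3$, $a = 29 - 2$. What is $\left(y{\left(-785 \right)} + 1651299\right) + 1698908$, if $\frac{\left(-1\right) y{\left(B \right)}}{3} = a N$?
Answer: $3349964$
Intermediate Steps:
$a = 27$ ($a = 29 - 2 = 27$)
$N = 3$
$y{\left(B \right)} = -243$ ($y{\left(B \right)} = - 3 \cdot 27 \cdot 3 = \left(-3\right) 81 = -243$)
$\left(y{\left(-785 \right)} + 1651299\right) + 1698908 = \left(-243 + 1651299\right) + 1698908 = 1651056 + 1698908 = 3349964$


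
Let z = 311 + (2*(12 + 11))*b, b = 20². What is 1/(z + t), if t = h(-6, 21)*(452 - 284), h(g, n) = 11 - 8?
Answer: 1/19215 ≈ 5.2043e-5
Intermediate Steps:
b = 400
h(g, n) = 3
t = 504 (t = 3*(452 - 284) = 3*168 = 504)
z = 18711 (z = 311 + (2*(12 + 11))*400 = 311 + (2*23)*400 = 311 + 46*400 = 311 + 18400 = 18711)
1/(z + t) = 1/(18711 + 504) = 1/19215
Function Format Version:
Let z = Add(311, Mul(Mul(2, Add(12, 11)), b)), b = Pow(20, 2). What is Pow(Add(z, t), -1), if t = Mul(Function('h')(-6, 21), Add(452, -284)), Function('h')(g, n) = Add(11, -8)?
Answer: Rational(1, 19215) ≈ 5.2043e-5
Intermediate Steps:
b = 400
Function('h')(g, n) = 3
t = 504 (t = Mul(3, Add(452, -284)) = Mul(3, 168) = 504)
z = 18711 (z = Add(311, Mul(Mul(2, Add(12, 11)), 400)) = Add(311, Mul(Mul(2, 23), 400)) = Add(311, Mul(46, 400)) = Add(311, 18400) = 18711)
Pow(Add(z, t), -1) = Pow(Add(18711, 504), -1) = Pow(19215, -1) = Rational(1, 19215)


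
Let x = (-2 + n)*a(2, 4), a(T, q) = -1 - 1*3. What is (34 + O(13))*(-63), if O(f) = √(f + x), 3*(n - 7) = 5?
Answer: -2142 - 21*I*√123 ≈ -2142.0 - 232.9*I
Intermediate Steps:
a(T, q) = -4 (a(T, q) = -1 - 3 = -4)
n = 26/3 (n = 7 + (⅓)*5 = 7 + 5/3 = 26/3 ≈ 8.6667)
x = -80/3 (x = (-2 + 26/3)*(-4) = (20/3)*(-4) = -80/3 ≈ -26.667)
O(f) = √(-80/3 + f) (O(f) = √(f - 80/3) = √(-80/3 + f))
(34 + O(13))*(-63) = (34 + √(-240 + 9*13)/3)*(-63) = (34 + √(-240 + 117)/3)*(-63) = (34 + √(-123)/3)*(-63) = (34 + (I*√123)/3)*(-63) = (34 + I*√123/3)*(-63) = -2142 - 21*I*√123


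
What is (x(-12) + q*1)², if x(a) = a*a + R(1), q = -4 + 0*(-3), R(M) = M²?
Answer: 19881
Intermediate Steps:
q = -4 (q = -4 + 0 = -4)
x(a) = 1 + a² (x(a) = a*a + 1² = a² + 1 = 1 + a²)
(x(-12) + q*1)² = ((1 + (-12)²) - 4*1)² = ((1 + 144) - 4)² = (145 - 4)² = 141² = 19881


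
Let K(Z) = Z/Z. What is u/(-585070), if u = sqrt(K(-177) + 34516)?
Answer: -sqrt(34517)/585070 ≈ -0.00031755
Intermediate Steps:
K(Z) = 1
u = sqrt(34517) (u = sqrt(1 + 34516) = sqrt(34517) ≈ 185.79)
u/(-585070) = sqrt(34517)/(-585070) = sqrt(34517)*(-1/585070) = -sqrt(34517)/585070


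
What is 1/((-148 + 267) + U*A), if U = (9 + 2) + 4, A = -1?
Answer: 1/104 ≈ 0.0096154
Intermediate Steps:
U = 15 (U = 11 + 4 = 15)
1/((-148 + 267) + U*A) = 1/((-148 + 267) + 15*(-1)) = 1/(119 - 15) = 1/104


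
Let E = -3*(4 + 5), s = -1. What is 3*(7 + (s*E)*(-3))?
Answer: -222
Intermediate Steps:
E = -27 (E = -3*9 = -27)
3*(7 + (s*E)*(-3)) = 3*(7 - 1*(-27)*(-3)) = 3*(7 + 27*(-3)) = 3*(7 - 81) = 3*(-74) = -222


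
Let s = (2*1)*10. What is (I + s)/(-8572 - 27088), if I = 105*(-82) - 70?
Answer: 433/1783 ≈ 0.24285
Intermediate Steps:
I = -8680 (I = -8610 - 70 = -8680)
s = 20 (s = 2*10 = 20)
(I + s)/(-8572 - 27088) = (-8680 + 20)/(-8572 - 27088) = -8660/(-35660) = -8660*(-1/35660) = 433/1783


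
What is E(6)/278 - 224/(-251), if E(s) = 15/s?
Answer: 125799/139556 ≈ 0.90142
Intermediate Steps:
E(6)/278 - 224/(-251) = (15/6)/278 - 224/(-251) = (15*(⅙))*(1/278) - 224*(-1/251) = (5/2)*(1/278) + 224/251 = 5/556 + 224/251 = 125799/139556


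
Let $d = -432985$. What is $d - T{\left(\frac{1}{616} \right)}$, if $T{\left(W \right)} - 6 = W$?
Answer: $- \frac{266722457}{616} \approx -4.3299 \cdot 10^{5}$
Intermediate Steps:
$T{\left(W \right)} = 6 + W$
$d - T{\left(\frac{1}{616} \right)} = -432985 - \left(6 + \frac{1}{616}\right) = -432985 - \frac{3697}{616} = - \frac{266722457}{616}$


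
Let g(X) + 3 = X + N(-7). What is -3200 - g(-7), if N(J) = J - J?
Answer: -3190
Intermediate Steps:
N(J) = 0
g(X) = -3 + X (g(X) = -3 + (X + 0) = -3 + X)
-3200 - g(-7) = -3200 - (-3 - 7) = -3200 - 1*(-10) = -3200 + 10 = -3190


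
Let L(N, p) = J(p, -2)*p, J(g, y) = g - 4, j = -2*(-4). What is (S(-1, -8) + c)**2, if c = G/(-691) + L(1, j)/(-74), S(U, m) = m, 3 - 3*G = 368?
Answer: 401032159441/5883043401 ≈ 68.167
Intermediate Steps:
G = -365/3 (G = 1 - 1/3*368 = 1 - 368/3 = -365/3 ≈ -121.67)
j = 8
J(g, y) = -4 + g
L(N, p) = p*(-4 + p) (L(N, p) = (-4 + p)*p = p*(-4 + p))
c = -19663/76701 (c = -365/3/(-691) + (8*(-4 + 8))/(-74) = -365/3*(-1/691) + (8*4)*(-1/74) = 365/2073 + 32*(-1/74) = 365/2073 - 16/37 = -19663/76701 ≈ -0.25636)
(S(-1, -8) + c)**2 = (-8 - 19663/76701)**2 = (-633271/76701)**2 = 401032159441/5883043401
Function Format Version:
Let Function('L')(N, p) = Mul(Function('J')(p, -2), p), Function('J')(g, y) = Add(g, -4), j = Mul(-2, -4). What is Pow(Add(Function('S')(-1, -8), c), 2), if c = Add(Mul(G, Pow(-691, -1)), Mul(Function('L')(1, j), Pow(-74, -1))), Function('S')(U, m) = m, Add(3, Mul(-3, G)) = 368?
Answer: Rational(401032159441, 5883043401) ≈ 68.167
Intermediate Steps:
G = Rational(-365, 3) (G = Add(1, Mul(Rational(-1, 3), 368)) = Add(1, Rational(-368, 3)) = Rational(-365, 3) ≈ -121.67)
j = 8
Function('J')(g, y) = Add(-4, g)
Function('L')(N, p) = Mul(p, Add(-4, p)) (Function('L')(N, p) = Mul(Add(-4, p), p) = Mul(p, Add(-4, p)))
c = Rational(-19663, 76701) (c = Add(Mul(Rational(-365, 3), Pow(-691, -1)), Mul(Mul(8, Add(-4, 8)), Pow(-74, -1))) = Add(Mul(Rational(-365, 3), Rational(-1, 691)), Mul(Mul(8, 4), Rational(-1, 74))) = Add(Rational(365, 2073), Mul(32, Rational(-1, 74))) = Add(Rational(365, 2073), Rational(-16, 37)) = Rational(-19663, 76701) ≈ -0.25636)
Pow(Add(Function('S')(-1, -8), c), 2) = Pow(Add(-8, Rational(-19663, 76701)), 2) = Pow(Rational(-633271, 76701), 2) = Rational(401032159441, 5883043401)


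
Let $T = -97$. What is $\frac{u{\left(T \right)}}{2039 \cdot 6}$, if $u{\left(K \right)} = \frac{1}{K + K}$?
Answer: $- \frac{1}{2373396} \approx -4.2134 \cdot 10^{-7}$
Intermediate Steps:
$u{\left(K \right)} = \frac{1}{2 K}$
$\frac{u{\left(T \right)}}{2039 \cdot 6} = \frac{\frac{1}{2} \frac{1}{-97}}{2039 \cdot 6} = \frac{\frac{1}{2} \left(- \frac{1}{97}\right)}{12234} = \left(- \frac{1}{194}\right) \frac{1}{12234} = - \frac{1}{2373396}$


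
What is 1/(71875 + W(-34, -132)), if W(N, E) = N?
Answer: 1/71841 ≈ 1.3920e-5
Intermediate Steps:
1/(71875 + W(-34, -132)) = 1/(71875 - 34) = 1/71841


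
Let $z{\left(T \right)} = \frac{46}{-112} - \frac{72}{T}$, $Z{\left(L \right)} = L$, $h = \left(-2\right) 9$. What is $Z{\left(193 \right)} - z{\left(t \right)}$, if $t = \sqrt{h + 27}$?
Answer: $\frac{12175}{56} \approx 217.41$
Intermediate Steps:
$h = -18$
$t = 3$ ($t = \sqrt{-18 + 27} = \sqrt{9} = 3$)
$z{\left(T \right)} = - \frac{23}{56} - \frac{72}{T}$ ($z{\left(T \right)} = 46 \left(- \frac{1}{112}\right) - \frac{72}{T} = - \frac{23}{56} - \frac{72}{T}$)
$Z{\left(193 \right)} - z{\left(t \right)} = 193 - \left(- \frac{23}{56} - \frac{72}{3}\right) = 193 - \left(- \frac{23}{56} - 24\right) = 193 - - \frac{1367}{56} = 193 + \frac{1367}{56} = \frac{12175}{56}$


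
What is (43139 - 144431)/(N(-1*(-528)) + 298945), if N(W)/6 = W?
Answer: -101292/302113 ≈ -0.33528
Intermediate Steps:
N(W) = 6*W
(43139 - 144431)/(N(-1*(-528)) + 298945) = (43139 - 144431)/(6*(-1*(-528)) + 298945) = -101292/(6*528 + 298945) = -101292/(3168 + 298945) = -101292/302113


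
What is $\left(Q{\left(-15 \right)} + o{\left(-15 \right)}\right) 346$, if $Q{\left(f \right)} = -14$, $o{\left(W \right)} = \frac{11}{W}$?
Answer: $- \frac{76466}{15} \approx -5097.7$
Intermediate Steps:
$\left(Q{\left(-15 \right)} + o{\left(-15 \right)}\right) 346 = \left(-14 + \frac{11}{-15}\right) 346 = \left(-14 + 11 \left(- \frac{1}{15}\right)\right) 346 = \left(-14 - \frac{11}{15}\right) 346 = \left(- \frac{221}{15}\right) 346 = - \frac{76466}{15}$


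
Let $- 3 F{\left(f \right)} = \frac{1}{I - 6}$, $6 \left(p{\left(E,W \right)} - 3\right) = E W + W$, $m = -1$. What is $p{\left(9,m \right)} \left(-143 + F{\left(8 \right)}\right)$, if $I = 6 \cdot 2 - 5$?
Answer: $- \frac{1720}{9} \approx -191.11$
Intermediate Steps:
$I = 7$ ($I = 12 - 5 = 7$)
$p{\left(E,W \right)} = 3 + \frac{W}{6} + \frac{E W}{6}$ ($p{\left(E,W \right)} = 3 + \frac{E W + W}{6} = 3 + \frac{W + E W}{6} = 3 + \left(\frac{W}{6} + \frac{E W}{6}\right) = 3 + \frac{W}{6} + \frac{E W}{6}$)
$F{\left(f \right)} = - \frac{1}{3}$ ($F{\left(f \right)} = - \frac{1}{3 \left(7 - 6\right)} = - \frac{1}{3 \cdot 1} = \left(- \frac{1}{3}\right) 1 = - \frac{1}{3}$)
$p{\left(9,m \right)} \left(-143 + F{\left(8 \right)}\right) = \left(3 + \frac{1}{6} \left(-1\right) + \frac{1}{6} \cdot 9 \left(-1\right)\right) \left(-143 - \frac{1}{3}\right) = \left(3 - \frac{1}{6} - \frac{3}{2}\right) \left(- \frac{430}{3}\right) = \frac{4}{3} \left(- \frac{430}{3}\right) = - \frac{1720}{9}$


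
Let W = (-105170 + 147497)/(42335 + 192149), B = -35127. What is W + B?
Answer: -8236677141/234484 ≈ -35127.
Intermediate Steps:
W = 42327/234484 ≈ 0.18051
W + B = 42327/234484 - 35127 = -8236677141/234484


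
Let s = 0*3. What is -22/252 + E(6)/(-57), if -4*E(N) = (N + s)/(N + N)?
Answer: -815/9576 ≈ -0.085109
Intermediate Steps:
s = 0
E(N) = -⅛ (E(N) = -(N + 0)/(4*(N + N)) = -N/(4*(2*N)) = -N*1/(2*N)/4 = -¼*½ = -⅛)
-22/252 + E(6)/(-57) = -22/252 - ⅛/(-57) = -22*1/252 - ⅛*(-1/57) = -11/126 + 1/456 = -815/9576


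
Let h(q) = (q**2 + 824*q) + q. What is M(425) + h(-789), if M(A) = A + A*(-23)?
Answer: -37754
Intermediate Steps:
M(A) = -22*A (M(A) = A - 23*A = -22*A)
h(q) = q**2 + 825*q
M(425) + h(-789) = -22*425 - 789*(825 - 789) = -9350 - 789*36 = -9350 - 28404 = -37754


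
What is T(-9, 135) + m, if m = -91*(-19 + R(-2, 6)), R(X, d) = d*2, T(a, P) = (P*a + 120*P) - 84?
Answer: 15538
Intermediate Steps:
T(a, P) = -84 + 120*P + P*a (T(a, P) = (120*P + P*a) - 84 = -84 + 120*P + P*a)
R(X, d) = 2*d
m = 637 (m = -91*(-19 + 2*6) = -91*(-19 + 12) = -91*(-7) = 637)
T(-9, 135) + m = (-84 + 120*135 + 135*(-9)) + 637 = (-84 + 16200 - 1215) + 637 = 14901 + 637 = 15538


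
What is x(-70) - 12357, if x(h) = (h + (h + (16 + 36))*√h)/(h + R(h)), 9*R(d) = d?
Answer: -123561/10 + 81*I*√70/350 ≈ -12356.0 + 1.9363*I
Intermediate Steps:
R(d) = d/9
x(h) = 9*(h + √h*(52 + h))/(10*h) (x(h) = (h + (h + (16 + 36))*√h)/(h + h/9) = (h + (h + 52)*√h)/((10*h/9)) = (h + (52 + h)*√h)*(9/(10*h)) = (h + √h*(52 + h))*(9/(10*h)) = 9*(h + √h*(52 + h))/(10*h))
x(-70) - 12357 = 9*(52 - 70 + √(-70))/(10*√(-70)) - 12357 = 9*(-I*√70/70)*(52 - 70 + I*√70)/10 - 12357 = 9*(-I*√70/70)*(-18 + I*√70)/10 - 12357 = -9*I*√70*(-18 + I*√70)/700 - 12357 = -12357 - 9*I*√70*(-18 + I*√70)/700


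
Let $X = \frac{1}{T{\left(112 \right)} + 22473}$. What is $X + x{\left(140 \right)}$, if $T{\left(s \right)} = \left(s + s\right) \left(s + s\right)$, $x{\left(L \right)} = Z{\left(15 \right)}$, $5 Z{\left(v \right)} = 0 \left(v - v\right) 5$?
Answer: $\frac{1}{72649} \approx 1.3765 \cdot 10^{-5}$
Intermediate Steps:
$Z{\left(v \right)} = 0$ ($Z{\left(v \right)} = \frac{0 \left(v - v\right) 5}{5} = \frac{0 \cdot 0 \cdot 5}{5} = \frac{0 \cdot 5}{5} = \frac{1}{5} \cdot 0 = 0$)
$x{\left(L \right)} = 0$
$T{\left(s \right)} = 4 s^{2}$ ($T{\left(s \right)} = 2 s 2 s = 4 s^{2}$)
$X = \frac{1}{72649}$ ($X = \frac{1}{4 \cdot 112^{2} + 22473} = \frac{1}{4 \cdot 12544 + 22473} = \frac{1}{50176 + 22473} = \frac{1}{72649} \approx 1.3765 \cdot 10^{-5}$)
$X + x{\left(140 \right)} = \frac{1}{72649} + 0 = \frac{1}{72649}$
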